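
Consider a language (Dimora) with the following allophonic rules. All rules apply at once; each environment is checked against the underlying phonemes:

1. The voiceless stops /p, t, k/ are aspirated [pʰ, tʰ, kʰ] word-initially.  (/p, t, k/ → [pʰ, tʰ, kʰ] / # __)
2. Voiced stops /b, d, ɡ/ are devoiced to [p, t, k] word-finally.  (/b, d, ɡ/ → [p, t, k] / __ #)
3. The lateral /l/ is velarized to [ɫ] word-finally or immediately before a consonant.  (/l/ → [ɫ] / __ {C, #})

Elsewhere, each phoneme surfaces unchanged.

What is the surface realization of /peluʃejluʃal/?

/p/ — word-initial, word-initially — surfaces as [pʰ] (rule 1).
/l/ (between /e/ and /u/) fails the environment for rule 3, so it stays [l].
/l/ — between /j/ and /u/; rule 3 does not apply here → [l].
Rule 3 applies to /l/ (word-final: word-finally or immediately before a consonant) → [ɫ].

[pʰeluʃejluʃaɫ]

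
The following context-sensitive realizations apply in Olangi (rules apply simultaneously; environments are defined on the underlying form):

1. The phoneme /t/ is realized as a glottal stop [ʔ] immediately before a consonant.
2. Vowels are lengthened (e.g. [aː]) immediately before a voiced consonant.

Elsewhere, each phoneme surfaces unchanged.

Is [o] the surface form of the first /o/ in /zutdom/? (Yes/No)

/o/ (between /d/ and /m/) occurs before a voiced consonant → [oː] by rule 2.
The actual realization is [oː], not [o].

No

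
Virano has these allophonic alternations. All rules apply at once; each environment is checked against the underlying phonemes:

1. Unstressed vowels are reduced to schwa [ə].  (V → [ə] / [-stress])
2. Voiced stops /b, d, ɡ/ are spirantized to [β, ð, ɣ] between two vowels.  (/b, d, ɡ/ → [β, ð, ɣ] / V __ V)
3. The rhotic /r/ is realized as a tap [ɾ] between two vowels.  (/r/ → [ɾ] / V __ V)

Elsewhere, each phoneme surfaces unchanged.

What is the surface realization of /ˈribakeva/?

/r/ (word-initial) is in the target of rule 3 but the environment (between two vowels) is not met → [r].
/i/ (between /r/ and /b/) fails the environment for rule 1, so it stays [i].
/b/ (between /i/ and /a/): between two vowels, so rule 2 applies → [β].
/a/ (between /b/ and /k/) occurs in an unstressed syllable → [ə] by rule 1.
/k/ (between /a/ and /e/) is unaffected → [k].
/e/ (between /k/ and /v/) occurs in an unstressed syllable → [ə] by rule 1.
/v/ — not in any rule's target class → [v].
Rule 1 applies to /a/ (word-final: in an unstressed syllable) → [ə].

[ˈriβəkəvə]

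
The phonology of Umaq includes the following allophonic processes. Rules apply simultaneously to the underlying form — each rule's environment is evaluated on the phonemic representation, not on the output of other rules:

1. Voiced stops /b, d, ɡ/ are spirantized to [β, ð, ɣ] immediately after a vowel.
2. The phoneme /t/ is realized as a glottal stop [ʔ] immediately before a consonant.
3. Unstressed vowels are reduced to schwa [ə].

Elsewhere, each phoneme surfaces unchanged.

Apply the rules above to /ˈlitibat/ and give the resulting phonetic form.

/l/ stays [l].
/i/ (between /l/ and /t/): rule 3 targets it, but not in an unstressed syllable → unchanged [i].
/t/ — between /i/ and /i/; rule 2 does not apply here → [t].
/i/ — between /t/ and /b/, in an unstressed syllable — surfaces as [ə] (rule 3).
/b/ — between /i/ and /a/, immediately after a vowel — surfaces as [β] (rule 1).
/a/ (between /b/ and /t/) occurs in an unstressed syllable → [ə] by rule 3.
/t/ — word-final; rule 2 does not apply here → [t].

[ˈlitəβət]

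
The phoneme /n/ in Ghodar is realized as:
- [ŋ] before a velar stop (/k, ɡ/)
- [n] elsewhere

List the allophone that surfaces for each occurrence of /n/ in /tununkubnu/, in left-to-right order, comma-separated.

Occurrence 1 (position 3): no conditioning environment matches → elsewhere allophone [n].
Occurrence 2 (position 5): before a velar stop → [ŋ].
Occurrence 3 (position 9): no conditioning environment matches → elsewhere allophone [n].

[n], [ŋ], [n]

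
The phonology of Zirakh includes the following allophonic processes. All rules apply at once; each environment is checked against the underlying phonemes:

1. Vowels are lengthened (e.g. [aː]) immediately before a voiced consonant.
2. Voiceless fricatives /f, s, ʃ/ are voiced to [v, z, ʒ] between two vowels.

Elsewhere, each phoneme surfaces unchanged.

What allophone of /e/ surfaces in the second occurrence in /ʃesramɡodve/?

/e/ — word-final; rule 1 does not apply here → [e].

[e]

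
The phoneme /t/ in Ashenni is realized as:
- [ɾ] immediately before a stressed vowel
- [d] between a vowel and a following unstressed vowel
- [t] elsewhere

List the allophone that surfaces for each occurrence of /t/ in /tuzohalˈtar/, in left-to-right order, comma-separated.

Occurrence 1 (position 1): no conditioning environment matches → elsewhere allophone [t].
Occurrence 2 (position 8): immediately before a stressed vowel → [ɾ].

[t], [ɾ]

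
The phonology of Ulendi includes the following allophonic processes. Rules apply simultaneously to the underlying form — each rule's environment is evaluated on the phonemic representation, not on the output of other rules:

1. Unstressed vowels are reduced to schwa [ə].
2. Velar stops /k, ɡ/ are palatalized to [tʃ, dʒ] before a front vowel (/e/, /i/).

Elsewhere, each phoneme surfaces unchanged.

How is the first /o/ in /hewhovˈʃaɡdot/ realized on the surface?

Rule 1 applies to /o/ (between /h/ and /v/: in an unstressed syllable) → [ə].

[ə]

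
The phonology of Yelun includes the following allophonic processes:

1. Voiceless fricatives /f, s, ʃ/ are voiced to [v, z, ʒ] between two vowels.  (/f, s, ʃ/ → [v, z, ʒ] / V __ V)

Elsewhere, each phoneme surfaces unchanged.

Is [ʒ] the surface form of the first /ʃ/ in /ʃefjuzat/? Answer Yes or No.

No

/ʃ/ (word-initial): rule 1 targets it, but not between two vowels → unchanged [ʃ].
The actual realization is [ʃ], not [ʒ].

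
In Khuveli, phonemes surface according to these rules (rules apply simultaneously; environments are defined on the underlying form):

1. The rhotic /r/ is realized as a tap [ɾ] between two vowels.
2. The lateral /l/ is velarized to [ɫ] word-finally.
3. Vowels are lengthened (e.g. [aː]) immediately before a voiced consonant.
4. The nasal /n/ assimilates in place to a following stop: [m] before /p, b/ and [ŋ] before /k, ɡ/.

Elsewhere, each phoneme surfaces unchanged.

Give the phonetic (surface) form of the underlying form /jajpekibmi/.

[jaːjpekiːbmi]

/j/ stays [j].
/a/ meets the environment for rule 3 (before a voiced consonant) → [aː].
/j/ stays [j].
/p/ (between /j/ and /e/) is unaffected → [p].
/e/ (between /p/ and /k/) fails the environment for rule 3, so it stays [e].
/k/ — not in any rule's target class → [k].
/i/ — between /k/ and /b/, before a voiced consonant — surfaces as [iː] (rule 3).
/b/ (between /i/ and /m/) is unaffected → [b].
/m/ stays [m].
/i/ (word-final) fails the environment for rule 3, so it stays [i].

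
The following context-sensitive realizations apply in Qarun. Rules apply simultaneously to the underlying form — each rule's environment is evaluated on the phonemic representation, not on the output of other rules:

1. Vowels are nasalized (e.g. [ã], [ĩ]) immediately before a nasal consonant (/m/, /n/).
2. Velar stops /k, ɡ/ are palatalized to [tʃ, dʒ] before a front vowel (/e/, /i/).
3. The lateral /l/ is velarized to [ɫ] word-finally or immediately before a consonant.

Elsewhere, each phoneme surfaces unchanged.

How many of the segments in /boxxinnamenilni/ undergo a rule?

4

Segments that undergo a rule: /i/ → [ĩ] (rule 1); /a/ → [ã] (rule 1); /e/ → [ẽ] (rule 1); /l/ → [ɫ] (rule 3).
All other segments surface unchanged.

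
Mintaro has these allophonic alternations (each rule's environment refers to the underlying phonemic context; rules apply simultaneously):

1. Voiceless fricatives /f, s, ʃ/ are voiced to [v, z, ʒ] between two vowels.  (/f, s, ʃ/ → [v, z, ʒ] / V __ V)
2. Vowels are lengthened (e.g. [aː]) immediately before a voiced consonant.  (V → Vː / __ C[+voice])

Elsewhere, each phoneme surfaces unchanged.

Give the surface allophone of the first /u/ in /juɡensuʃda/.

Rule 2 applies to /u/ (between /j/ and /ɡ/: before a voiced consonant) → [uː].

[uː]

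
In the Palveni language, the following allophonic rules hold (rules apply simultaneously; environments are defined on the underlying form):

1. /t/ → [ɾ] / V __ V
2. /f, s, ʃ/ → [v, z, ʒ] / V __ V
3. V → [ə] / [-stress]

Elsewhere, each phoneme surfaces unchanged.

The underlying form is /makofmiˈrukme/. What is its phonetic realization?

/m/ (word-initial) is unaffected → [m].
/a/ — between /m/ and /k/, in an unstressed syllable — surfaces as [ə] (rule 3).
/k/ (between /a/ and /o/): no rule targets it → [k].
Rule 3 applies to /o/ (between /k/ and /f/: in an unstressed syllable) → [ə].
/f/ (between /o/ and /m/): rule 2 targets it, but not between two vowels → unchanged [f].
/m/ (between /f/ and /i/): no rule targets it → [m].
Rule 3 applies to /i/ (between /m/ and /r/: in an unstressed syllable) → [ə].
/r/ stays [r].
/u/ (between /r/ and /k/) fails the environment for rule 3, so it stays [u].
/k/ (between /u/ and /m/): no rule targets it → [k].
/m/ stays [m].
/e/ — word-final, in an unstressed syllable — surfaces as [ə] (rule 3).

[məkəfməˈrukmə]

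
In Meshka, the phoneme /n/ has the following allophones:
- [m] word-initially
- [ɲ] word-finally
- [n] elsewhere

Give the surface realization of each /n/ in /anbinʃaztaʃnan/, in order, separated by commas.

Occurrence 1 (position 2): no conditioning environment matches → elsewhere allophone [n].
Occurrence 2 (position 5): no conditioning environment matches → elsewhere allophone [n].
Occurrence 3 (position 12): no conditioning environment matches → elsewhere allophone [n].
Occurrence 4 (position 14): word-finally → [ɲ].

[n], [n], [n], [ɲ]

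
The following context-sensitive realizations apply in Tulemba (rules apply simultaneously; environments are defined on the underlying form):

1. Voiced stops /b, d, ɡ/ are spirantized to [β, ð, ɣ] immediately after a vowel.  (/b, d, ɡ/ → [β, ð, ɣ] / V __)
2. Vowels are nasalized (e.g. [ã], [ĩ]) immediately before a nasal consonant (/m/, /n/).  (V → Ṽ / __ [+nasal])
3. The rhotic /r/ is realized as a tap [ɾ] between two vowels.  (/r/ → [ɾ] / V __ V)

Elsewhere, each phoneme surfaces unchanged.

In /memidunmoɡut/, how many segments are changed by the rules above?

Segments that undergo a rule: /e/ → [ẽ] (rule 2); /d/ → [ð] (rule 1); /u/ → [ũ] (rule 2); /ɡ/ → [ɣ] (rule 1).
All other segments surface unchanged.

4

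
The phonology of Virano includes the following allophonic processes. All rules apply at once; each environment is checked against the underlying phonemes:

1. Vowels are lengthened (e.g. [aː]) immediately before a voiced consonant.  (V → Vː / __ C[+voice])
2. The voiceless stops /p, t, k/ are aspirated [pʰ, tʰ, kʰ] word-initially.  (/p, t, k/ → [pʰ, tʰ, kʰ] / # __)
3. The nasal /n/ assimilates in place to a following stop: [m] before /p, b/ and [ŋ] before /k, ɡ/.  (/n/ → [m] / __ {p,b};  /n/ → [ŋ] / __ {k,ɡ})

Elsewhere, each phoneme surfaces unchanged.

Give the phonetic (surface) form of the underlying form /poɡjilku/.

/p/ meets the environment for rule 2 (word-initially) → [pʰ].
/o/ — between /p/ and /ɡ/, before a voiced consonant — surfaces as [oː] (rule 1).
/ɡ/ (between /o/ and /j/): no rule targets it → [ɡ].
/j/ (between /ɡ/ and /i/): no rule targets it → [j].
Rule 1 applies to /i/ (between /j/ and /l/: before a voiced consonant) → [iː].
/l/ (between /i/ and /k/) is unaffected → [l].
/k/ (between /l/ and /u/): rule 2 targets it, but not word-initially → unchanged [k].
/u/ (word-final) fails the environment for rule 1, so it stays [u].

[pʰoːɡjiːlku]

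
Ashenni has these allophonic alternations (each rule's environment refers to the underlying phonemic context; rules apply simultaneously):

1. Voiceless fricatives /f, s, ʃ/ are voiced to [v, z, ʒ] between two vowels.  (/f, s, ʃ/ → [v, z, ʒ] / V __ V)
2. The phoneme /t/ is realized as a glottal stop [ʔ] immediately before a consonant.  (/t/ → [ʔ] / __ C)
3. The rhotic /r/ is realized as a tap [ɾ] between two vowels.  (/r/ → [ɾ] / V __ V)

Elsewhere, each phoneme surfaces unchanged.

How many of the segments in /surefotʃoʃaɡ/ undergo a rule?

4

Segments that undergo a rule: /r/ → [ɾ] (rule 3); /f/ → [v] (rule 1); /t/ → [ʔ] (rule 2); /ʃ/ → [ʒ] (rule 1).
All other segments surface unchanged.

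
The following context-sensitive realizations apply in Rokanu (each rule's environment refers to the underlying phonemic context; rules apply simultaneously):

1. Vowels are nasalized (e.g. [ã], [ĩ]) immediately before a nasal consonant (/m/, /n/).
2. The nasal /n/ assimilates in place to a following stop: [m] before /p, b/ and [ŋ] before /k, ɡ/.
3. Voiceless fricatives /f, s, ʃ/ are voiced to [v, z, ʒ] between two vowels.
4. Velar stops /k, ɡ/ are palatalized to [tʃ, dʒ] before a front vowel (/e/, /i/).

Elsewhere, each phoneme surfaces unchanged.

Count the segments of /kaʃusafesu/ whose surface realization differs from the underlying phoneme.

Segments that undergo a rule: /ʃ/ → [ʒ] (rule 3); /s/ → [z] (rule 3); /f/ → [v] (rule 3); /s/ → [z] (rule 3).
All other segments surface unchanged.

4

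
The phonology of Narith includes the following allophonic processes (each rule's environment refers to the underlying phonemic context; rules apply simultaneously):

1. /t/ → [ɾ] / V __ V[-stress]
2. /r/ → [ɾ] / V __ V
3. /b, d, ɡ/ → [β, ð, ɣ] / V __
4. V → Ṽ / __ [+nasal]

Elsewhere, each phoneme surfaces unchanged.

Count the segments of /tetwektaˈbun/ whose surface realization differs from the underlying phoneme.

2

Segments that undergo a rule: /b/ → [β] (rule 3); /u/ → [ũ] (rule 4).
All other segments surface unchanged.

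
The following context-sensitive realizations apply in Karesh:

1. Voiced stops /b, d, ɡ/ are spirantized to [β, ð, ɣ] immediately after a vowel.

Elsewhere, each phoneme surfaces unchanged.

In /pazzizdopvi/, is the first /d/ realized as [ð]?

No

/d/ (between /z/ and /o/): rule 1 targets it, but not immediately after a vowel → unchanged [d].
The actual realization is [d], not [ð].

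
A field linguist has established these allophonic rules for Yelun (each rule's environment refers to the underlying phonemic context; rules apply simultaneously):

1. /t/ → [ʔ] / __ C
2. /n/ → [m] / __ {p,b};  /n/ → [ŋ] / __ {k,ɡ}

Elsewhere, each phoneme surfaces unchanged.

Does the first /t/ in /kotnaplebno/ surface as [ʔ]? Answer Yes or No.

Rule 1 applies to /t/ (between /o/ and /n/: immediately before a consonant) → [ʔ].
The actual realization is [ʔ], which matches [ʔ].

Yes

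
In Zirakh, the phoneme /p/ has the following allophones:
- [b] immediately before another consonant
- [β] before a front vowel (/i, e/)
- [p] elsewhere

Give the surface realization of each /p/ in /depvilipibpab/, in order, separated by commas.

[b], [β], [p]

Occurrence 1 (position 3): immediately before another consonant → [b].
Occurrence 2 (position 8): before a front vowel (/i, e/) → [β].
Occurrence 3 (position 11): no conditioning environment matches → elsewhere allophone [p].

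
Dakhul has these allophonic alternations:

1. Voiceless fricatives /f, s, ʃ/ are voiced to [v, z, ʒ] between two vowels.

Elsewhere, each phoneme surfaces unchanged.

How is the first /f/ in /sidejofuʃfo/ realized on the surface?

[v]

/f/ meets the environment for rule 1 (between two vowels) → [v].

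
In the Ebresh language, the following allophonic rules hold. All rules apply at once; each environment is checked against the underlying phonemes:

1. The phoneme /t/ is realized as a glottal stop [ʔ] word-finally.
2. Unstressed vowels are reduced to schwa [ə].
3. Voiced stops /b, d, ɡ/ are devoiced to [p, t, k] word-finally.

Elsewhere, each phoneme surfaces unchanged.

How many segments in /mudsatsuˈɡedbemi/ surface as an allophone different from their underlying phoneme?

5

Segments that undergo a rule: /u/ → [ə] (rule 2); /a/ → [ə] (rule 2); /u/ → [ə] (rule 2); /e/ → [ə] (rule 2); /i/ → [ə] (rule 2).
All other segments surface unchanged.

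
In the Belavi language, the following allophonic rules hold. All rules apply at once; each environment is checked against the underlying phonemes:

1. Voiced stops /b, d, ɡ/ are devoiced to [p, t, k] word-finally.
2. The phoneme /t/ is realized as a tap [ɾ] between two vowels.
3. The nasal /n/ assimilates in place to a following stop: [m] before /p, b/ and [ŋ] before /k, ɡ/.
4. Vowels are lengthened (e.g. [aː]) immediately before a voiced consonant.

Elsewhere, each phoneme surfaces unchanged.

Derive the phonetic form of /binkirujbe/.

/b/ (word-initial) is in the target of rule 1 but the environment (word-finally) is not met → [b].
/i/ meets the environment for rule 4 (before a voiced consonant) → [iː].
/n/ — between /i/ and /k/, before a labial or velar stop — surfaces as [ŋ] (rule 3).
/k/ (between /n/ and /i/) is unaffected → [k].
/i/ — between /k/ and /r/, before a voiced consonant — surfaces as [iː] (rule 4).
/r/ (between /i/ and /u/) is unaffected → [r].
Rule 4 applies to /u/ (between /r/ and /j/: before a voiced consonant) → [uː].
/j/ stays [j].
/b/ (between /j/ and /e/): rule 1 targets it, but not word-finally → unchanged [b].
/e/ (word-final): rule 4 targets it, but not before a voiced consonant → unchanged [e].

[biːŋkiːruːjbe]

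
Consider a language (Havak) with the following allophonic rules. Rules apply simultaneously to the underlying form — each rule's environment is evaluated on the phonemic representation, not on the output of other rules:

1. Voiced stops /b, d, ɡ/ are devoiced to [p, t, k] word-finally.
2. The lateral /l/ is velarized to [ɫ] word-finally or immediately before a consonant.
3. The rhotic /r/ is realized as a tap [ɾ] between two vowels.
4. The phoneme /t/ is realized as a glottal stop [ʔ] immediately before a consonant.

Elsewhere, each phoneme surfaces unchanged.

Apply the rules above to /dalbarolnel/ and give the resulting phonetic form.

[daɫbaɾoɫneɫ]

/d/ (word-initial): rule 1 targets it, but not word-finally → unchanged [d].
/a/ — not in any rule's target class → [a].
/l/ (between /a/ and /b/): word-finally or immediately before a consonant, so rule 2 applies → [ɫ].
/b/ (between /l/ and /a/): rule 1 targets it, but not word-finally → unchanged [b].
/a/ (between /b/ and /r/) is unaffected → [a].
/r/ (between /a/ and /o/): between two vowels, so rule 3 applies → [ɾ].
/o/ stays [o].
/l/ meets the environment for rule 2 (word-finally or immediately before a consonant) → [ɫ].
/n/ (between /l/ and /e/): no rule targets it → [n].
/e/ (between /n/ and /l/) is unaffected → [e].
Rule 2 applies to /l/ (word-final: word-finally or immediately before a consonant) → [ɫ].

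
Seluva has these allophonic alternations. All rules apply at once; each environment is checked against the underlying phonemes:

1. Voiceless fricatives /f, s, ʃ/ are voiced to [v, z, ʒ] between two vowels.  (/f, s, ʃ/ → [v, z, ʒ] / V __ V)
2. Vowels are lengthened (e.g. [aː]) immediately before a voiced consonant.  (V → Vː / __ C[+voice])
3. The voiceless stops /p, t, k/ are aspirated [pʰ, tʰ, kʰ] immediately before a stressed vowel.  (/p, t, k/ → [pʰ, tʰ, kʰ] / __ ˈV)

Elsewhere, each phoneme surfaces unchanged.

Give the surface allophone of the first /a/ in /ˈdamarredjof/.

/a/ (between /d/ and /m/) occurs before a voiced consonant → [aː] by rule 2.

[aː]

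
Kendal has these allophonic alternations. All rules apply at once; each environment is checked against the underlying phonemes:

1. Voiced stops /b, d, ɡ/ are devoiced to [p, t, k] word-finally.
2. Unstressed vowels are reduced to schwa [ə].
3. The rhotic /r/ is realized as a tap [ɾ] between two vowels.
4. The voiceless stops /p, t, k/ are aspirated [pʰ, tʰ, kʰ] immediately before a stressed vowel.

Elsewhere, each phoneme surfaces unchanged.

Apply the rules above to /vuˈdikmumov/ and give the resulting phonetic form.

[vəˈdikməməv]

/v/ (word-initial) is unaffected → [v].
/u/ — between /v/ and /d/, in an unstressed syllable — surfaces as [ə] (rule 2).
/d/ (between /u/ and /i/) is in the target of rule 1 but the environment (word-finally) is not met → [d].
/i/ — between /d/ and /k/; rule 2 does not apply here → [i].
/k/ — between /i/ and /m/; rule 4 does not apply here → [k].
/m/ (between /k/ and /u/): no rule targets it → [m].
/u/ meets the environment for rule 2 (in an unstressed syllable) → [ə].
/m/ — not in any rule's target class → [m].
Rule 2 applies to /o/ (between /m/ and /v/: in an unstressed syllable) → [ə].
/v/ — not in any rule's target class → [v].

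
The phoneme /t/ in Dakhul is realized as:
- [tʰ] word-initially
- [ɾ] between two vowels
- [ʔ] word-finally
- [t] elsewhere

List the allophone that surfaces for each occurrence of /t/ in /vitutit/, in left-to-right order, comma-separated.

[ɾ], [ɾ], [ʔ]

Occurrence 1 (position 3): between two vowels → [ɾ].
Occurrence 2 (position 5): between two vowels → [ɾ].
Occurrence 3 (position 7): word-finally → [ʔ].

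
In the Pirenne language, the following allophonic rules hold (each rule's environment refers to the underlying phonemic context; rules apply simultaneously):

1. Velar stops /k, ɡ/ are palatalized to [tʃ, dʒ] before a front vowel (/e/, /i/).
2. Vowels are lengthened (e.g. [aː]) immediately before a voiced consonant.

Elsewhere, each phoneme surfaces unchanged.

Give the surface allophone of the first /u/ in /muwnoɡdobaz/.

/u/ (between /m/ and /w/): before a voiced consonant, so rule 2 applies → [uː].

[uː]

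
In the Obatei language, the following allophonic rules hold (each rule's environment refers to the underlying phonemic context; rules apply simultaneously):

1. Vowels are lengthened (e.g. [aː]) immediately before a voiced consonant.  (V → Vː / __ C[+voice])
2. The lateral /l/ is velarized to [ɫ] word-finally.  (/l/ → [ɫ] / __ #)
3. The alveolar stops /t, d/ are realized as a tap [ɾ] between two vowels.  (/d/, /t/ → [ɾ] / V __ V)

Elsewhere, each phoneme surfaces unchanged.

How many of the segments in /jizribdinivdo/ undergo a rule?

Segments that undergo a rule: /i/ → [iː] (rule 1); /i/ → [iː] (rule 1); /i/ → [iː] (rule 1); /i/ → [iː] (rule 1).
All other segments surface unchanged.

4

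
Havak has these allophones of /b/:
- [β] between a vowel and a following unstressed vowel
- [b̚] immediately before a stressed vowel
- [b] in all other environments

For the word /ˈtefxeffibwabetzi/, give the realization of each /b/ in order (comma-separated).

Occurrence 1 (position 9): no conditioning environment matches → elsewhere allophone [b].
Occurrence 2 (position 12): between a vowel and a following unstressed vowel → [β].

[b], [β]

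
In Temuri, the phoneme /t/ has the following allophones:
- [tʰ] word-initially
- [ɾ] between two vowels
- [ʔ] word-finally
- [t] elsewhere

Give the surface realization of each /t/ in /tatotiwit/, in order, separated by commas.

[tʰ], [ɾ], [ɾ], [ʔ]

Occurrence 1 (position 1): word-initially → [tʰ].
Occurrence 2 (position 3): between two vowels → [ɾ].
Occurrence 3 (position 5): between two vowels → [ɾ].
Occurrence 4 (position 9): word-finally → [ʔ].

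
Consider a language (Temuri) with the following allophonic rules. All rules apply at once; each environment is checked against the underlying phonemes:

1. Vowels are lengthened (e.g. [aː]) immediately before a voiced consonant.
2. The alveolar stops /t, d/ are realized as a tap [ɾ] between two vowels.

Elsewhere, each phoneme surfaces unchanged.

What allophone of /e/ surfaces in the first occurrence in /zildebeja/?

/e/ — between /d/ and /b/, before a voiced consonant — surfaces as [eː] (rule 1).

[eː]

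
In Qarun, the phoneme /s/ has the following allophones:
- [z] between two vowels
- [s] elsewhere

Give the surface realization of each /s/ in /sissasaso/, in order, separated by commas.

Occurrence 1 (position 1): no conditioning environment matches → elsewhere allophone [s].
Occurrence 2 (position 3): no conditioning environment matches → elsewhere allophone [s].
Occurrence 3 (position 4): no conditioning environment matches → elsewhere allophone [s].
Occurrence 4 (position 6): between two vowels → [z].
Occurrence 5 (position 8): between two vowels → [z].

[s], [s], [s], [z], [z]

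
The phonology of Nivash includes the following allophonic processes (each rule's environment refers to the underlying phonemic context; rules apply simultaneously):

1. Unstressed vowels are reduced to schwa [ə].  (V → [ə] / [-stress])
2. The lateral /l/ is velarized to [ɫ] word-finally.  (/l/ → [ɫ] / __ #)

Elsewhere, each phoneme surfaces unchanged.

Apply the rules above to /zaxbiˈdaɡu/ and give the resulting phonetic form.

/a/ (between /z/ and /x/) occurs in an unstressed syllable → [ə] by rule 1.
/i/ meets the environment for rule 1 (in an unstressed syllable) → [ə].
/a/ (between /d/ and /ɡ/) fails the environment for rule 1, so it stays [a].
Rule 1 applies to /u/ (word-final: in an unstressed syllable) → [ə].

[zəxbəˈdaɡə]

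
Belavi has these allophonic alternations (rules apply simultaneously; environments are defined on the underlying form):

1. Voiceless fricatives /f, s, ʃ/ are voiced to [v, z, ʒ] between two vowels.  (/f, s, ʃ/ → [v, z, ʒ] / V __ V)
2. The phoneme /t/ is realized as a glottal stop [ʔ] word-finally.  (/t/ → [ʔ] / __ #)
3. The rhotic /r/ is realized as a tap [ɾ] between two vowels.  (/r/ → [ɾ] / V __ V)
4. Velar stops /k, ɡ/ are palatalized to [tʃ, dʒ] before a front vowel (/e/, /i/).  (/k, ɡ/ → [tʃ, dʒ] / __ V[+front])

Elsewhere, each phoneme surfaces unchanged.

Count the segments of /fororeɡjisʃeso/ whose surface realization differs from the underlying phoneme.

Segments that undergo a rule: /r/ → [ɾ] (rule 3); /r/ → [ɾ] (rule 3); /s/ → [z] (rule 1).
All other segments surface unchanged.

3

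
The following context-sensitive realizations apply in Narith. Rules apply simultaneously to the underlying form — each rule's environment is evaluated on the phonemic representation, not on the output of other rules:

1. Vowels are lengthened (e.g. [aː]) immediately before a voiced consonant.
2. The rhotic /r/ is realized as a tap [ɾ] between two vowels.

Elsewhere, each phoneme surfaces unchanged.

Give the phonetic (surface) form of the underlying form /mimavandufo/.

/m/ (word-initial) is unaffected → [m].
/i/ — between /m/ and /m/, before a voiced consonant — surfaces as [iː] (rule 1).
/m/ (between /i/ and /a/): no rule targets it → [m].
/a/ (between /m/ and /v/): before a voiced consonant, so rule 1 applies → [aː].
/v/ — not in any rule's target class → [v].
/a/ meets the environment for rule 1 (before a voiced consonant) → [aː].
/n/ stays [n].
/d/ stays [d].
/u/ (between /d/ and /f/): rule 1 targets it, but not before a voiced consonant → unchanged [u].
/f/ — not in any rule's target class → [f].
/o/ (word-final): rule 1 targets it, but not before a voiced consonant → unchanged [o].

[miːmaːvaːndufo]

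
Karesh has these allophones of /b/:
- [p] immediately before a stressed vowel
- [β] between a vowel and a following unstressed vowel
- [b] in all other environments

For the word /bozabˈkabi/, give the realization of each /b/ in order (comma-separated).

Occurrence 1 (position 1): no conditioning environment matches → elsewhere allophone [b].
Occurrence 2 (position 5): no conditioning environment matches → elsewhere allophone [b].
Occurrence 3 (position 8): between a vowel and a following unstressed vowel → [β].

[b], [b], [β]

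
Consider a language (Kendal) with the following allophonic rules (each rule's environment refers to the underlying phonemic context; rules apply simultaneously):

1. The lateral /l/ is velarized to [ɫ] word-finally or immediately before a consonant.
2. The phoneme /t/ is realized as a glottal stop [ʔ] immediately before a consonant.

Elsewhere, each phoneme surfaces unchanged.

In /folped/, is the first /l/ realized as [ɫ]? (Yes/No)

/l/ — between /o/ and /p/, word-finally or immediately before a consonant — surfaces as [ɫ] (rule 1).
The actual realization is [ɫ], which matches [ɫ].

Yes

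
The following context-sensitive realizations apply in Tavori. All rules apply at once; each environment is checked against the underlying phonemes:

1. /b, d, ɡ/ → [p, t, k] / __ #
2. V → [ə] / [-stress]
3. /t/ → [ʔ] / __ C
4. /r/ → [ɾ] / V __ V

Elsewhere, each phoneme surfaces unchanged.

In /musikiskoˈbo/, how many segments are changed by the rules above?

Segments that undergo a rule: /u/ → [ə] (rule 2); /i/ → [ə] (rule 2); /i/ → [ə] (rule 2); /o/ → [ə] (rule 2).
All other segments surface unchanged.

4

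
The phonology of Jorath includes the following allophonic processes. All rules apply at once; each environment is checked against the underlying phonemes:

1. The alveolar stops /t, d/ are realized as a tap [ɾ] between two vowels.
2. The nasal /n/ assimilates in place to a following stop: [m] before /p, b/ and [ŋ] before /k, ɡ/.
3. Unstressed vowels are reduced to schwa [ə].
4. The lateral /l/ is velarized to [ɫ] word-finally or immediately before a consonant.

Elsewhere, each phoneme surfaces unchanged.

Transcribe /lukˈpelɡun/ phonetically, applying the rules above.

/l/ (word-initial) is in the target of rule 4 but the environment (word-finally or immediately before a consonant) is not met → [l].
/u/ (between /l/ and /k/) occurs in an unstressed syllable → [ə] by rule 3.
/k/ stays [k].
/p/ stays [p].
/e/ (between /p/ and /l/): rule 3 targets it, but not in an unstressed syllable → unchanged [e].
/l/ (between /e/ and /ɡ/) occurs word-finally or immediately before a consonant → [ɫ] by rule 4.
/ɡ/ (between /l/ and /u/) is unaffected → [ɡ].
/u/ — between /ɡ/ and /n/, in an unstressed syllable — surfaces as [ə] (rule 3).
/n/ (word-final) fails the environment for rule 2, so it stays [n].

[ləkˈpeɫɡən]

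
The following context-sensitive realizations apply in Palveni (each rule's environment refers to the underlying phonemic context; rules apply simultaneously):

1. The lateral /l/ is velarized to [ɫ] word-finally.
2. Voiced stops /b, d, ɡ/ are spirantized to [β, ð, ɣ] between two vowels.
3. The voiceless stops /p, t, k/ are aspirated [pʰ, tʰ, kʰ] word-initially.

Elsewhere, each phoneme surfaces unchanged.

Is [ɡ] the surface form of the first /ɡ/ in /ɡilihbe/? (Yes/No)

/ɡ/ — word-initial; rule 2 does not apply here → [ɡ].
The actual realization is [ɡ], which matches [ɡ].

Yes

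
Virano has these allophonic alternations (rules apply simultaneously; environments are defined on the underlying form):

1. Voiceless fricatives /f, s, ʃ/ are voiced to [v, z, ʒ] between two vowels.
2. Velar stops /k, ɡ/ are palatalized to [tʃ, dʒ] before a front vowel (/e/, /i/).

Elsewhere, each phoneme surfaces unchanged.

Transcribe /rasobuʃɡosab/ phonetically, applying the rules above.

/r/ (word-initial) is unaffected → [r].
/a/ stays [a].
/s/ (between /a/ and /o/): between two vowels, so rule 1 applies → [z].
/o/ stays [o].
/b/ (between /o/ and /u/): no rule targets it → [b].
/u/ (between /b/ and /ʃ/) is unaffected → [u].
/ʃ/ (between /u/ and /ɡ/) is in the target of rule 1 but the environment (between two vowels) is not met → [ʃ].
/ɡ/ (between /ʃ/ and /o/): rule 2 targets it, but not before a front vowel → unchanged [ɡ].
/o/ — not in any rule's target class → [o].
/s/ — between /o/ and /a/, between two vowels — surfaces as [z] (rule 1).
/a/ (between /s/ and /b/): no rule targets it → [a].
/b/ (word-final) is unaffected → [b].

[razobuʃɡozab]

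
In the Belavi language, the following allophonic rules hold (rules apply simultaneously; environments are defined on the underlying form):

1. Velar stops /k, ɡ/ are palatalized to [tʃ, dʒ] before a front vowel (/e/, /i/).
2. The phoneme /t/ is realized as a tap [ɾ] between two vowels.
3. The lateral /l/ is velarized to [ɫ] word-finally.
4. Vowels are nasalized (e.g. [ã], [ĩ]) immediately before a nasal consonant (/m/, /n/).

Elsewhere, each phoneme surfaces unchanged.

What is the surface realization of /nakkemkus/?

[naktʃẽmkus]

/n/ — not in any rule's target class → [n].
/a/ (between /n/ and /k/): rule 4 targets it, but not before a nasal consonant → unchanged [a].
/k/ (between /a/ and /k/): rule 1 targets it, but not before a front vowel → unchanged [k].
Rule 1 applies to /k/ (between /k/ and /e/: before a front vowel) → [tʃ].
/e/ (between /k/ and /m/) occurs before a nasal consonant → [ẽ] by rule 4.
/m/ stays [m].
/k/ (between /m/ and /u/) fails the environment for rule 1, so it stays [k].
/u/ (between /k/ and /s/): rule 4 targets it, but not before a nasal consonant → unchanged [u].
/s/ stays [s].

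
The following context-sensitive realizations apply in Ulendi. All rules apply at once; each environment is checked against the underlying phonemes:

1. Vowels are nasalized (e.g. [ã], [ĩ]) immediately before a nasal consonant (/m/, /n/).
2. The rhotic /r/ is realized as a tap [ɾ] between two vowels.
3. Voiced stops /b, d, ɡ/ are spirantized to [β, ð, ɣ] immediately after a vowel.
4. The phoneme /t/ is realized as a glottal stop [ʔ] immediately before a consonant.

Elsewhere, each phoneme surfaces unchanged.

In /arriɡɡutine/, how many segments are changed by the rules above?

2

Segments that undergo a rule: /ɡ/ → [ɣ] (rule 3); /i/ → [ĩ] (rule 1).
All other segments surface unchanged.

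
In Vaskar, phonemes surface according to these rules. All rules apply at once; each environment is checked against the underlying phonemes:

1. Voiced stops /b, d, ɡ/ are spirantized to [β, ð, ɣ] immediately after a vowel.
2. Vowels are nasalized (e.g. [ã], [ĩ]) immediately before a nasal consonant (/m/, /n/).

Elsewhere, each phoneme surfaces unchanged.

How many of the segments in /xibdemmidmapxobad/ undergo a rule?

Segments that undergo a rule: /b/ → [β] (rule 1); /e/ → [ẽ] (rule 2); /d/ → [ð] (rule 1); /b/ → [β] (rule 1); /d/ → [ð] (rule 1).
All other segments surface unchanged.

5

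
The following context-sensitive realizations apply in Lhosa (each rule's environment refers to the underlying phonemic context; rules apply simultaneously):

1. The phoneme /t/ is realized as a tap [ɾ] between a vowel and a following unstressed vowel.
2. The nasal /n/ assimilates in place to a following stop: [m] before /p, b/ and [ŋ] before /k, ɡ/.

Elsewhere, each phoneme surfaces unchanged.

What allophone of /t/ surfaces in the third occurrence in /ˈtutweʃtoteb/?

[t]

/t/ — between /ʃ/ and /o/; rule 1 does not apply here → [t].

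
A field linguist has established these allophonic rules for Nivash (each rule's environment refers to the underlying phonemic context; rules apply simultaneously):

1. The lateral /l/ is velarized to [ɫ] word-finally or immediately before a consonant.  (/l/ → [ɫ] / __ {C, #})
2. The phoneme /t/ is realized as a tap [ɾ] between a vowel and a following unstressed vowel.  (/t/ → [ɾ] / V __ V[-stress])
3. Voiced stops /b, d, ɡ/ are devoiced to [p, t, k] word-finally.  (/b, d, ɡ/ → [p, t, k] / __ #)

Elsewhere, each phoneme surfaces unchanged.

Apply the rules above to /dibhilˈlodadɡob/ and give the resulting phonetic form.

[dibhiɫˈlodadɡop]

/d/ — word-initial; rule 3 does not apply here → [d].
/i/ (between /d/ and /b/) is unaffected → [i].
/b/ (between /i/ and /h/) fails the environment for rule 3, so it stays [b].
/h/ (between /b/ and /i/) is unaffected → [h].
/i/ (between /h/ and /l/) is unaffected → [i].
/l/ — between /i/ and /l/, word-finally or immediately before a consonant — surfaces as [ɫ] (rule 1).
/l/ (between /l/ and /o/) is in the target of rule 1 but the environment (word-finally or immediately before a consonant) is not met → [l].
/o/ — not in any rule's target class → [o].
/d/ (between /o/ and /a/) is in the target of rule 3 but the environment (word-finally) is not met → [d].
/a/ — not in any rule's target class → [a].
/d/ (between /a/ and /ɡ/) is in the target of rule 3 but the environment (word-finally) is not met → [d].
/ɡ/ (between /d/ and /o/) fails the environment for rule 3, so it stays [ɡ].
/o/ — not in any rule's target class → [o].
/b/ meets the environment for rule 3 (word-finally) → [p].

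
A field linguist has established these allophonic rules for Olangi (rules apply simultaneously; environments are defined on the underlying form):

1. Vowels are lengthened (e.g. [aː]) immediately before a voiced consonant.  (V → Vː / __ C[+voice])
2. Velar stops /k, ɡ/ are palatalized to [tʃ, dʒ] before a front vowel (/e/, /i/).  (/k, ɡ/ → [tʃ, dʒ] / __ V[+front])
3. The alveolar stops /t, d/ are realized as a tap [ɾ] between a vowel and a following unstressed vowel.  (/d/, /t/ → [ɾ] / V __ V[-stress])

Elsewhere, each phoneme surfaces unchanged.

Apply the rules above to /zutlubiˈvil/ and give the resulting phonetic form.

[zutluːbiːˈviːl]

/z/ — not in any rule's target class → [z].
/u/ — between /z/ and /t/; rule 1 does not apply here → [u].
/t/ (between /u/ and /l/): rule 3 targets it, but not between a vowel and a following unstressed vowel → unchanged [t].
/l/ stays [l].
/u/ — between /l/ and /b/, before a voiced consonant — surfaces as [uː] (rule 1).
/b/ (between /u/ and /i/): no rule targets it → [b].
Rule 1 applies to /i/ (between /b/ and /v/: before a voiced consonant) → [iː].
/v/ (between /i/ and /i/): no rule targets it → [v].
/i/ (between /v/ and /l/): before a voiced consonant, so rule 1 applies → [iː].
/l/ — not in any rule's target class → [l].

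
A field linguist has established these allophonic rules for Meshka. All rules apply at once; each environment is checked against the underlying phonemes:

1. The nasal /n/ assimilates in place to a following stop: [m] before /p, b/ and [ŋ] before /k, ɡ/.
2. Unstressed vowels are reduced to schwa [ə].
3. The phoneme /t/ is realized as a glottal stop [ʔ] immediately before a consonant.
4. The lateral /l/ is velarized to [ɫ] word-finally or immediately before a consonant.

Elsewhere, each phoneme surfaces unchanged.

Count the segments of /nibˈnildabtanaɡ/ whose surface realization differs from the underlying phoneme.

Segments that undergo a rule: /i/ → [ə] (rule 2); /l/ → [ɫ] (rule 4); /a/ → [ə] (rule 2); /a/ → [ə] (rule 2); /a/ → [ə] (rule 2).
All other segments surface unchanged.

5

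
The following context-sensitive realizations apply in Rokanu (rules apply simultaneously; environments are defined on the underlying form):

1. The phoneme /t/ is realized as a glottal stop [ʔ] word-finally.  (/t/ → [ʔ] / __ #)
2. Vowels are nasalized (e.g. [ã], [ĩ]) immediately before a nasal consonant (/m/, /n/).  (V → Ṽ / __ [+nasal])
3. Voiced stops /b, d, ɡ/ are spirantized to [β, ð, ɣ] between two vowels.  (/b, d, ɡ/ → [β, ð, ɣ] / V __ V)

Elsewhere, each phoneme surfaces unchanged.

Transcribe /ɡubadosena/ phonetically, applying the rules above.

[ɡuβaðosẽna]

/ɡ/ (word-initial) fails the environment for rule 3, so it stays [ɡ].
/u/ (between /ɡ/ and /b/) fails the environment for rule 2, so it stays [u].
/b/ meets the environment for rule 3 (between two vowels) → [β].
/a/ (between /b/ and /d/): rule 2 targets it, but not before a nasal consonant → unchanged [a].
/d/ (between /a/ and /o/) occurs between two vowels → [ð] by rule 3.
/o/ (between /d/ and /s/) is in the target of rule 2 but the environment (before a nasal consonant) is not met → [o].
/s/ (between /o/ and /e/) is unaffected → [s].
/e/ — between /s/ and /n/, before a nasal consonant — surfaces as [ẽ] (rule 2).
/n/ (between /e/ and /a/): no rule targets it → [n].
/a/ — word-final; rule 2 does not apply here → [a].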